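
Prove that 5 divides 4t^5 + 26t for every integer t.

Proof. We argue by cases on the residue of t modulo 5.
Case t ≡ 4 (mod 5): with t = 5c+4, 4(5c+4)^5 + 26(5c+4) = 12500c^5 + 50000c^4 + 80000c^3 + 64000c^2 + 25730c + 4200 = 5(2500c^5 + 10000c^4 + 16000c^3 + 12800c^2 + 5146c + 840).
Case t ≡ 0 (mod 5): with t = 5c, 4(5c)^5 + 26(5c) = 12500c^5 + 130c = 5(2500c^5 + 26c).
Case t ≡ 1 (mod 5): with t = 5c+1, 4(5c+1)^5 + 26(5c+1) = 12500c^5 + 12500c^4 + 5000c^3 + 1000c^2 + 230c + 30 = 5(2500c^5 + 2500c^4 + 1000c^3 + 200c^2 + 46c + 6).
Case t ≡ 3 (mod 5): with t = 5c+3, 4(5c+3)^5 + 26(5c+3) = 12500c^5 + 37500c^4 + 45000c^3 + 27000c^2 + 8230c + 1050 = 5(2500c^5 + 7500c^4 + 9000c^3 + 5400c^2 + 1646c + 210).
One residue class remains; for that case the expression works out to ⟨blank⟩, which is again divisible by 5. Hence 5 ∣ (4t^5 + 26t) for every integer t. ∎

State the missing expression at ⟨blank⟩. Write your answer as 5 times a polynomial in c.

Only t ≡ 2 (mod 5) is unaccounted for. Put t = 5c+2:
4(5c+2)^5 + 26(5c+2) expands to 12500c^5 + 25000c^4 + 20000c^3 + 8000c^2 + 1730c + 180,
and factoring out 5 leaves 5(2500c^5 + 5000c^4 + 4000c^3 + 1600c^2 + 346c + 36).

5(2500c^5 + 5000c^4 + 4000c^3 + 1600c^2 + 346c + 36)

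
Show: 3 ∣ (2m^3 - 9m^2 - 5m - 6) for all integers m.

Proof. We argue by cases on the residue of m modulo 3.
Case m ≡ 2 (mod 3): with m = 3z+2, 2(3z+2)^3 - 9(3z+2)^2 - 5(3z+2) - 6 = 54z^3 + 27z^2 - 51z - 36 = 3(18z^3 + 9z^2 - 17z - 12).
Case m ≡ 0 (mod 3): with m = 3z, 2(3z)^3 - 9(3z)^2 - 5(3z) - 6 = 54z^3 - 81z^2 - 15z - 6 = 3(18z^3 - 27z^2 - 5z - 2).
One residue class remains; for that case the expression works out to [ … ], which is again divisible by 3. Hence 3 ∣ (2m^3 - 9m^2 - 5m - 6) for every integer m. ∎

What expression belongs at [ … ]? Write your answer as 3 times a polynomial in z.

Only m ≡ 1 (mod 3) is unaccounted for. Put m = 3z+1:
2(3z+1)^3 - 9(3z+1)^2 - 5(3z+1) - 6 expands to 54z^3 - 27z^2 - 51z - 18,
and factoring out 3 leaves 3(18z^3 - 9z^2 - 17z - 6).

3(18z^3 - 9z^2 - 17z - 6)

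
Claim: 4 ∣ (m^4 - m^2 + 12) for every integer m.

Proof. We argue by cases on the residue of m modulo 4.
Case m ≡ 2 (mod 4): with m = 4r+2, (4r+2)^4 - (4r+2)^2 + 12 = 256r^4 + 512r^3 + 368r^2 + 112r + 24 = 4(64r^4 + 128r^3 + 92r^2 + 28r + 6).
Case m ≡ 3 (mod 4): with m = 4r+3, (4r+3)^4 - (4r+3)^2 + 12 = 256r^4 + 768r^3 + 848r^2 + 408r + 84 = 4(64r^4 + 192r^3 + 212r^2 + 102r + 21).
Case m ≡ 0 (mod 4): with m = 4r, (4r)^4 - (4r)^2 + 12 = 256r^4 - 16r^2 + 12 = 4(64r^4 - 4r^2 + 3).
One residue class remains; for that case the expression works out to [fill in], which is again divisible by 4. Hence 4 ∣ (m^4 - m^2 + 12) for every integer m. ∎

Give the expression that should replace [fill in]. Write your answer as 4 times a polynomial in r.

The residues treated are {2, 3, 0}, so the missing case is m ≡ 1 (mod 4); write m = 4r+1.
Then (4r+1)^4 - (4r+1)^2 + 12 = 256r^4 + 256r^3 + 80r^2 + 8r + 12 = 4(64r^4 + 64r^3 + 20r^2 + 2r + 3).

4(64r^4 + 64r^3 + 20r^2 + 2r + 3)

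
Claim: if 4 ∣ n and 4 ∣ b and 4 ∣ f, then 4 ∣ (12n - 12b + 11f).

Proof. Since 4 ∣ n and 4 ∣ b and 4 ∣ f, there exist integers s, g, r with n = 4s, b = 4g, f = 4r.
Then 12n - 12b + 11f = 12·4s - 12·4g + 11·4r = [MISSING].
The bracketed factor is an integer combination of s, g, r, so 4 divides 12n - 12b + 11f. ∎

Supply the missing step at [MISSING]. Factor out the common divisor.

4(-12g + 11r + 12s)

Each term has a factor of 4: 12·4s - 12·4g + 11·4r = 4·(-12g + 11r + 12s).
Since -12g + 11r + 12s is an integer, 4 ∣ (12n - 12b + 11f).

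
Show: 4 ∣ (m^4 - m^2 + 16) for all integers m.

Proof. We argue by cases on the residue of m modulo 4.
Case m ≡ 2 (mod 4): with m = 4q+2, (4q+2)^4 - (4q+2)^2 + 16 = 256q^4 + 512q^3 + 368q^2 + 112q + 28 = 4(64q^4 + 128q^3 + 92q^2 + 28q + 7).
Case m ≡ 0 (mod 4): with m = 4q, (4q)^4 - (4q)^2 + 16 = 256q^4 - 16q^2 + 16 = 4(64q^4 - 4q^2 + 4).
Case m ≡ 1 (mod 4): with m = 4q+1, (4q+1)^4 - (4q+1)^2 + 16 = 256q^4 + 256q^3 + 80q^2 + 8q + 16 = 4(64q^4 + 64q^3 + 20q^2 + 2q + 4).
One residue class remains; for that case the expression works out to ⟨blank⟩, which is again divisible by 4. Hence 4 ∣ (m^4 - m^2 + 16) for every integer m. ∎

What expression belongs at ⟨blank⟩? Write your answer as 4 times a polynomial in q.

4(64q^4 + 192q^3 + 212q^2 + 102q + 22)

Only m ≡ 3 (mod 4) is unaccounted for. Put m = 4q+3:
(4q+3)^4 - (4q+3)^2 + 16 expands to 256q^4 + 768q^3 + 848q^2 + 408q + 88,
and factoring out 4 leaves 4(64q^4 + 192q^3 + 212q^2 + 102q + 22).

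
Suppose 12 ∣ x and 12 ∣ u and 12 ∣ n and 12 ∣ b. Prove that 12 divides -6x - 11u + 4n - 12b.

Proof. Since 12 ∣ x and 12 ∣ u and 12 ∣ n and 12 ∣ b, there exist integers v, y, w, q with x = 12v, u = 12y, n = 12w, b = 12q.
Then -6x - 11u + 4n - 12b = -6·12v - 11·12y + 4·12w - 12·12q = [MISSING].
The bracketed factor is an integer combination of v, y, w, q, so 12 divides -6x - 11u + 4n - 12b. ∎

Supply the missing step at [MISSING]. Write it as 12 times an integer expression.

Pull the common 12 out of every term: -6·12v - 11·12y + 4·12w - 12·12q = 12(-12q - 6v + 4w - 11y).
-12q - 6v + 4w - 11y is an integer, which exhibits the divisibility.

12(-12q - 6v + 4w - 11y)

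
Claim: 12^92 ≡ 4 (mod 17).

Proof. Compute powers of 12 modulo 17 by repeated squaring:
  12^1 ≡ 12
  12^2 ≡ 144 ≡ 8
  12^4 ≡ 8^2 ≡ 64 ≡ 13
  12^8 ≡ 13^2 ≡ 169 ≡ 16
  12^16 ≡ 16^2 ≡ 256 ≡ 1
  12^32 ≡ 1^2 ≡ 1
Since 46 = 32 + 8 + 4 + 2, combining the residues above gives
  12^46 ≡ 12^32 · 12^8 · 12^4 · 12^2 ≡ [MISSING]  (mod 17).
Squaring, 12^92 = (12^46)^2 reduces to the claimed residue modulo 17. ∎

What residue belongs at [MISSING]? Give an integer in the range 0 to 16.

15

12^32 · 12^8 · 12^4 · 12^2 ≡ 1 · 16 · 13 · 8 = 1664.
1664 mod 17 = 15, so 12^46 ≡ 15 (mod 17).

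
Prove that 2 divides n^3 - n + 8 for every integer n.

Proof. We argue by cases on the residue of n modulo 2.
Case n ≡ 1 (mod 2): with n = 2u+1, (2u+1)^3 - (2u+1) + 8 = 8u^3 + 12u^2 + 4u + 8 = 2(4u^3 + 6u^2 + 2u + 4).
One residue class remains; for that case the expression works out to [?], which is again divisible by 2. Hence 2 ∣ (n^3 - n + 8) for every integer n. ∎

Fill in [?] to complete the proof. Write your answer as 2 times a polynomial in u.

Only n ≡ 0 (mod 2) is unaccounted for. Put n = 2u:
(2u)^3 - (2u) + 8 expands to 8u^3 - 2u + 8,
and factoring out 2 leaves 2(4u^3 - u + 4).

2(4u^3 - u + 4)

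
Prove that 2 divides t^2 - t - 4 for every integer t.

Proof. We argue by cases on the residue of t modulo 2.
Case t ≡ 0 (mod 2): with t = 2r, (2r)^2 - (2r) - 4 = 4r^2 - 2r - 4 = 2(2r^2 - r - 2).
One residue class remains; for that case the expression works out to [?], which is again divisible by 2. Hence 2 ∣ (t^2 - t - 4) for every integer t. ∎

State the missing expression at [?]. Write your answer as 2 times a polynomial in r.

The residues treated are {0}, so the missing case is t ≡ 1 (mod 2); write t = 2r+1.
Then (2r+1)^2 - (2r+1) - 4 = 4r^2 + 2r - 4 = 2(2r^2 + r - 2).

2(2r^2 + r - 2)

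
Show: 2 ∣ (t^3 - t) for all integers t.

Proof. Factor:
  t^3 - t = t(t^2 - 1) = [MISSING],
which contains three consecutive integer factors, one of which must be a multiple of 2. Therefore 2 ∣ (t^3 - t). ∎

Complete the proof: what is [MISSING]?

t(t^2 - 1) = t(t - 1)(t + 1) = (t - 1)t(t + 1).
These three factors are consecutive integers, so their product is divisible by 2.

(t - 1)t(t + 1)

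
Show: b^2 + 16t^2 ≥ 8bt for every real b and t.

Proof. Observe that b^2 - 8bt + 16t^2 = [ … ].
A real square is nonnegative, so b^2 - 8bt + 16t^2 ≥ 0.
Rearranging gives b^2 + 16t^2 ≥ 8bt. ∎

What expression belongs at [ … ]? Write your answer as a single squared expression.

The leading and trailing coefficients are 1^2 and 4^2, and 8 = 2·1·4, so the trinomial is (b - 4t)^2.
Hence b^2 - 8bt + 16t^2 ≥ 0.

(b - 4t)^2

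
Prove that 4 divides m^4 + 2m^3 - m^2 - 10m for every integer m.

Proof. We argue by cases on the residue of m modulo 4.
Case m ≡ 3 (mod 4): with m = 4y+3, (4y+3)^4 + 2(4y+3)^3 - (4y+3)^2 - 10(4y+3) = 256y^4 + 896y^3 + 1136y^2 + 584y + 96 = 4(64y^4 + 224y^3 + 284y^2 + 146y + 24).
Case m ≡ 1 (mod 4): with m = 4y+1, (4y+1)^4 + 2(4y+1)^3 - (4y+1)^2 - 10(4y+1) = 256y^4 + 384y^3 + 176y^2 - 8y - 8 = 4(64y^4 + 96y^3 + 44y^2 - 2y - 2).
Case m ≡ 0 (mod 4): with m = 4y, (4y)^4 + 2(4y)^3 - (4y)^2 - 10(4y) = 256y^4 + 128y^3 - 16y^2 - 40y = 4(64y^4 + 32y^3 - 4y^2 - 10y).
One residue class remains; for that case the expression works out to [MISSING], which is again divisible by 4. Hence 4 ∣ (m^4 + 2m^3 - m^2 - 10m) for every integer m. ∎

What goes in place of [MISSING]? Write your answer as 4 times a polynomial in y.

Only m ≡ 2 (mod 4) is unaccounted for. Put m = 4y+2:
(4y+2)^4 + 2(4y+2)^3 - (4y+2)^2 - 10(4y+2) expands to 256y^4 + 640y^3 + 560y^2 + 168y + 8,
and factoring out 4 leaves 4(64y^4 + 160y^3 + 140y^2 + 42y + 2).

4(64y^4 + 160y^3 + 140y^2 + 42y + 2)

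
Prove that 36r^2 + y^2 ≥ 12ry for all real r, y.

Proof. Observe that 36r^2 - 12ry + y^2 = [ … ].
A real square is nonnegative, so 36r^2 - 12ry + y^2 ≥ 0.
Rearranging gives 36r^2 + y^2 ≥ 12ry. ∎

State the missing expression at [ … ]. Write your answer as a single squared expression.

The leading and trailing coefficients are 6^2 and 1^2, and 12 = 2·6·1, so the trinomial is (6r - y)^2.
Hence 36r^2 - 12ry + y^2 ≥ 0.

(6r - y)^2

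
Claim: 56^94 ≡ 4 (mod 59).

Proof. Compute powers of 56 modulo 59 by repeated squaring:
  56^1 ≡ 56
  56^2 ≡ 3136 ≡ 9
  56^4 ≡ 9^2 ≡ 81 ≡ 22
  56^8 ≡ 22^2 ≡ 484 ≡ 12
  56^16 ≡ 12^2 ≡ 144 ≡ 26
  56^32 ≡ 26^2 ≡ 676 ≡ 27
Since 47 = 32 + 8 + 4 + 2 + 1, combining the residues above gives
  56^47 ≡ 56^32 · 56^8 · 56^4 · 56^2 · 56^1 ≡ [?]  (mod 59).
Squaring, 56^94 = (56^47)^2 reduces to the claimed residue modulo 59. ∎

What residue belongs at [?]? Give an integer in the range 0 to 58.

2

Multiply the listed residues: 27 · 12 · 22 · 9 · 56 = 324 → 7128 → 64152 → 3592512.
Reducing modulo 59: 3592512 = 60890·59 + 2, so 56^47 ≡ 2.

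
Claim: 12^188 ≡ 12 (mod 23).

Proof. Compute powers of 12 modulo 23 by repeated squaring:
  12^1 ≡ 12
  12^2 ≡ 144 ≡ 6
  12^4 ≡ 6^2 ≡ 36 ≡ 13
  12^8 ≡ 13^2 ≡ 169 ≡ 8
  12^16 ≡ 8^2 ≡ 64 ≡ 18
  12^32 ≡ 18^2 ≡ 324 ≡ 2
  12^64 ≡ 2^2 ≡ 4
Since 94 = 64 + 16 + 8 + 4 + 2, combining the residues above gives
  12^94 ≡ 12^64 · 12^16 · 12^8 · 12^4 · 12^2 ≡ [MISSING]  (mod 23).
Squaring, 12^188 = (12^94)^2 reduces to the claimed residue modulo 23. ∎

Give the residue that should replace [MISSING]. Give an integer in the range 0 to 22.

12^64 · 12^16 · 12^8 · 12^4 · 12^2 ≡ 4 · 18 · 8 · 13 · 6 = 44928.
44928 mod 23 = 9, so 12^94 ≡ 9 (mod 23).

9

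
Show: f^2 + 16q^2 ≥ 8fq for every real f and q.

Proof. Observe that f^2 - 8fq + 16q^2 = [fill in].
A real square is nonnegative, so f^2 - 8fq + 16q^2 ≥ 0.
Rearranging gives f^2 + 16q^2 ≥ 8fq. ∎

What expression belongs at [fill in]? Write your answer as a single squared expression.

The leading and trailing coefficients are 1^2 and 4^2, and 8 = 2·1·4, so the trinomial is (f - 4q)^2.
Hence f^2 - 8fq + 16q^2 ≥ 0.

(f - 4q)^2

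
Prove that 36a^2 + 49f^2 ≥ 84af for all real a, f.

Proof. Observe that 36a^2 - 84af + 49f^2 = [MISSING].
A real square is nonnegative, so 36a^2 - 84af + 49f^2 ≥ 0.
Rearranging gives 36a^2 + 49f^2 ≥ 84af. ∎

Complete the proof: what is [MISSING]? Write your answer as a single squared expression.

The leading and trailing coefficients are 6^2 and 7^2, and 84 = 2·6·7, so the trinomial is (6a - 7f)^2.
Hence 36a^2 - 84af + 49f^2 ≥ 0.

(6a - 7f)^2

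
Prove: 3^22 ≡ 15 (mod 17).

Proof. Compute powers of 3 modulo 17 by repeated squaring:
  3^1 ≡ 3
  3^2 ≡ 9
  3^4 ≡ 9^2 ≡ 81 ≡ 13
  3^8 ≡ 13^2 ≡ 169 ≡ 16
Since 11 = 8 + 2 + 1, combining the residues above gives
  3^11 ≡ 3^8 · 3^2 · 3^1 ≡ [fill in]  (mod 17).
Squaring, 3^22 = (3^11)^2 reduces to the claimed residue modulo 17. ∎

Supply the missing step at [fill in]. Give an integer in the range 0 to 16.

3^8 · 3^2 · 3^1 ≡ 16 · 9 · 3 = 432.
432 mod 17 = 7, so 3^11 ≡ 7 (mod 17).

7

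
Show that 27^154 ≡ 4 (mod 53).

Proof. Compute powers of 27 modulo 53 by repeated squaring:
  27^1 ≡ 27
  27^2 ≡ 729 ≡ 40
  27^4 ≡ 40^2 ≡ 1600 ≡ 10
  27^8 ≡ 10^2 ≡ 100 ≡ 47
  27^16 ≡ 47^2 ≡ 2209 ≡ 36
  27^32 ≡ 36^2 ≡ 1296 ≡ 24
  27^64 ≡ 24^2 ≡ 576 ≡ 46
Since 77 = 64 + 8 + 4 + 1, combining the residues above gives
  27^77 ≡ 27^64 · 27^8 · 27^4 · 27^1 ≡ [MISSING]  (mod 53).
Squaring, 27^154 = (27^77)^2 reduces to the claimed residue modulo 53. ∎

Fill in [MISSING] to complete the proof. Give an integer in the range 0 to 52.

Multiply the listed residues: 46 · 47 · 10 · 27 = 2162 → 21620 → 583740.
Reducing modulo 53: 583740 = 11013·53 + 51, so 27^77 ≡ 51.

51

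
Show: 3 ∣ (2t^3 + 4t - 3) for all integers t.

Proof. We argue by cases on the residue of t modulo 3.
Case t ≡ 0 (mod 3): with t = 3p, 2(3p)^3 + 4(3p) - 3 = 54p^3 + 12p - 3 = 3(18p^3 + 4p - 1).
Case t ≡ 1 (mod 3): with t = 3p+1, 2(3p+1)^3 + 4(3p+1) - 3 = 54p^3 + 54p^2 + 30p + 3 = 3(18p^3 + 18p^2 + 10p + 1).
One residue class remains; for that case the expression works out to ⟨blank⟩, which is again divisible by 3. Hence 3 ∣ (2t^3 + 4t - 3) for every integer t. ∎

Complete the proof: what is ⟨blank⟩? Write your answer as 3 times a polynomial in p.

3(18p^3 + 36p^2 + 28p + 7)

Only t ≡ 2 (mod 3) is unaccounted for. Put t = 3p+2:
2(3p+2)^3 + 4(3p+2) - 3 expands to 54p^3 + 108p^2 + 84p + 21,
and factoring out 3 leaves 3(18p^3 + 36p^2 + 28p + 7).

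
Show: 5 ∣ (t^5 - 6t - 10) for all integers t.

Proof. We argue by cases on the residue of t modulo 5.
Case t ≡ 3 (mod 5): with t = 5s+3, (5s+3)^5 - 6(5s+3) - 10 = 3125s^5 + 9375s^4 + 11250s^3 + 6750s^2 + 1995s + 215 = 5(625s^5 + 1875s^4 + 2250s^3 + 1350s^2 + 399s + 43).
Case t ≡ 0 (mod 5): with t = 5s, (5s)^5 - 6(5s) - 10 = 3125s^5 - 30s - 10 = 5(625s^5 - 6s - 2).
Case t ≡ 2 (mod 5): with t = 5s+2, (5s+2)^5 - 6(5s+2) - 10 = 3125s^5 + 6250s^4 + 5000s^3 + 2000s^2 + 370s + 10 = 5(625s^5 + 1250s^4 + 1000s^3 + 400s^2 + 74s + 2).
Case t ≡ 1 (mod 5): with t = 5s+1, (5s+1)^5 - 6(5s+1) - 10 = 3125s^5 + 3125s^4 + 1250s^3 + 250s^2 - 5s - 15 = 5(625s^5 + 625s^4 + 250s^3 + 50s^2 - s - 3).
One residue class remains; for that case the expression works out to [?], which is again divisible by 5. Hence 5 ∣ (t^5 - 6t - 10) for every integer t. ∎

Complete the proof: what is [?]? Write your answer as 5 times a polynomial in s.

The residues treated are {3, 0, 2, 1}, so the missing case is t ≡ 4 (mod 5); write t = 5s+4.
Then (5s+4)^5 - 6(5s+4) - 10 = 3125s^5 + 12500s^4 + 20000s^3 + 16000s^2 + 6370s + 990 = 5(625s^5 + 2500s^4 + 4000s^3 + 3200s^2 + 1274s + 198).

5(625s^5 + 2500s^4 + 4000s^3 + 3200s^2 + 1274s + 198)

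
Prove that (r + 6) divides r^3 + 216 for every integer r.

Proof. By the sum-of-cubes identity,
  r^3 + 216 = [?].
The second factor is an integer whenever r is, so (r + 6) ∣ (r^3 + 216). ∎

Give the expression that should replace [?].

Polynomial division of r^3 + 216 by r + 6 leaves remainder 0 and quotient r^2 - 6r + 36.
Hence r^3 + 216 = (r + 6)(r^2 - 6r + 36).

(r + 6)(r^2 - 6r + 36)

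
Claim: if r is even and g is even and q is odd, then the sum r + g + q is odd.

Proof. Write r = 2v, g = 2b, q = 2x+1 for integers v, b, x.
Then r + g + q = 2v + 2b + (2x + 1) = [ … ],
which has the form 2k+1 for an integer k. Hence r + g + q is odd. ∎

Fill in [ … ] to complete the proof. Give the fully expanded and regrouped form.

2(b + v + x) + 1

2v + 2b + (2x + 1) = 2b + 2v + 2x + 1
= 2(b + v + x) + 1.
Since b + v + x is an integer, the sum is of the form 2k+1 for an integer k.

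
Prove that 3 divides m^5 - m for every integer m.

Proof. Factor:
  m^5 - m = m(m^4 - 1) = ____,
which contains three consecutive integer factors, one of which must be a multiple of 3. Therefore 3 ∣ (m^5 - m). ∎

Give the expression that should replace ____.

(m - 1)m(m + 1)(m^2 + 1)

m^4 - 1 = (m^2 - 1)(m^2 + 1), and m^2 - 1 = (m-1)(m+1).
So m(m^4 - 1) = (m - 1)m(m + 1)(m^2 + 1).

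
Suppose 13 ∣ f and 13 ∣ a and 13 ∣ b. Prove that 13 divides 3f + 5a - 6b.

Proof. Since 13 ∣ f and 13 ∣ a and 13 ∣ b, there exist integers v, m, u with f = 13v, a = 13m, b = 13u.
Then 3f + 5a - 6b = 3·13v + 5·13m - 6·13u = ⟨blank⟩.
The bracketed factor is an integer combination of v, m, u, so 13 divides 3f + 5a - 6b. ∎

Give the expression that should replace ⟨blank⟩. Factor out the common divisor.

13(5m - 6u + 3v)

Pull the common 13 out of every term: 3·13v + 5·13m - 6·13u = 13(5m - 6u + 3v).
5m - 6u + 3v is an integer, which exhibits the divisibility.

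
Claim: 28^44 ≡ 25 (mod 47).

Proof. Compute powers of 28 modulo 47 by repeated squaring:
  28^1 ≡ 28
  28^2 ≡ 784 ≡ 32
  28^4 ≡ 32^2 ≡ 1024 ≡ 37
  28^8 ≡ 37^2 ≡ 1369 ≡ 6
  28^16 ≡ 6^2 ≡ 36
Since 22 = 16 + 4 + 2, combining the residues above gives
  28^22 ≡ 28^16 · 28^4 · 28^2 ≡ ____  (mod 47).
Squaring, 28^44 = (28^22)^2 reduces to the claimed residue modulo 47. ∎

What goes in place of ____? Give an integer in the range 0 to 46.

42

28^16 · 28^4 · 28^2 ≡ 36 · 37 · 32 = 42624.
42624 mod 47 = 42, so 28^22 ≡ 42 (mod 47).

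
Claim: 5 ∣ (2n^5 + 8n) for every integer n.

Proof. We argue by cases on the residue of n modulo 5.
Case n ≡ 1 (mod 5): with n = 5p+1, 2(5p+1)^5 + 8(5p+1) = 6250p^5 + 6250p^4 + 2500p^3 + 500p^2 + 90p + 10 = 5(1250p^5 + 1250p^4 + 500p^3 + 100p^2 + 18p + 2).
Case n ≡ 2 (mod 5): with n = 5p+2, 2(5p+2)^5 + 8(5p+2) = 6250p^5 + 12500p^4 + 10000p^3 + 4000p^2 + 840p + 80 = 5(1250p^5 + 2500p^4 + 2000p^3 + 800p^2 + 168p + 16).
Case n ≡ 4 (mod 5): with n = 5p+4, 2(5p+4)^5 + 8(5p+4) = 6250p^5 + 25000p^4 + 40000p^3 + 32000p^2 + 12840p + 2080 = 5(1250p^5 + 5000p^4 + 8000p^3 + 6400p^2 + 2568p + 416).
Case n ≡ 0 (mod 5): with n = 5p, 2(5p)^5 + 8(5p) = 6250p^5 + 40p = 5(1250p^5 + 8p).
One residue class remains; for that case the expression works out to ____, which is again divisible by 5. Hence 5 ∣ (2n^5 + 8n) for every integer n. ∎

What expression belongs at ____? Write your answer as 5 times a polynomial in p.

The residues treated are {1, 2, 4, 0}, so the missing case is n ≡ 3 (mod 5); write n = 5p+3.
Then 2(5p+3)^5 + 8(5p+3) = 6250p^5 + 18750p^4 + 22500p^3 + 13500p^2 + 4090p + 510 = 5(1250p^5 + 3750p^4 + 4500p^3 + 2700p^2 + 818p + 102).

5(1250p^5 + 3750p^4 + 4500p^3 + 2700p^2 + 818p + 102)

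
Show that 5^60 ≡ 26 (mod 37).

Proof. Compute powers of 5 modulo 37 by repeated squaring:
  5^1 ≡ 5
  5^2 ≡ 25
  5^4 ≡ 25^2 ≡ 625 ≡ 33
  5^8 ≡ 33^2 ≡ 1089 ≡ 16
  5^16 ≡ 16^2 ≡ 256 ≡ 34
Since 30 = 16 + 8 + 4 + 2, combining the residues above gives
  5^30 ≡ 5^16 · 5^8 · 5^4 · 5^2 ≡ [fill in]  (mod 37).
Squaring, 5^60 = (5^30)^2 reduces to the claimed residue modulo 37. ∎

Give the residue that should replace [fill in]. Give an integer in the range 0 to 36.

27

Multiply the listed residues: 34 · 16 · 33 · 25 = 544 → 17952 → 448800.
Reducing modulo 37: 448800 = 12129·37 + 27, so 5^30 ≡ 27.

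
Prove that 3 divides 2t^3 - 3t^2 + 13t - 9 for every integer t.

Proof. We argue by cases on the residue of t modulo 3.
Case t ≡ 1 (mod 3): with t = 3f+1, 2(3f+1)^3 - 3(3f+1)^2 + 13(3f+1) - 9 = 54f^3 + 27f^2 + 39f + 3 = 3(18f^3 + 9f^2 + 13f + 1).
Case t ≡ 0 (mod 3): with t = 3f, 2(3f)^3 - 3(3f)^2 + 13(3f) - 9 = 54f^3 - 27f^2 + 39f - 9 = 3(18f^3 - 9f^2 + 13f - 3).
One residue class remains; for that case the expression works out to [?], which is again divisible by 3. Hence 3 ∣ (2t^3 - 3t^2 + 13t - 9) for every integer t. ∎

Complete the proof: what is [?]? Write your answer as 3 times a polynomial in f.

The residues treated are {1, 0}, so the missing case is t ≡ 2 (mod 3); write t = 3f+2.
Then 2(3f+2)^3 - 3(3f+2)^2 + 13(3f+2) - 9 = 54f^3 + 81f^2 + 75f + 21 = 3(18f^3 + 27f^2 + 25f + 7).

3(18f^3 + 27f^2 + 25f + 7)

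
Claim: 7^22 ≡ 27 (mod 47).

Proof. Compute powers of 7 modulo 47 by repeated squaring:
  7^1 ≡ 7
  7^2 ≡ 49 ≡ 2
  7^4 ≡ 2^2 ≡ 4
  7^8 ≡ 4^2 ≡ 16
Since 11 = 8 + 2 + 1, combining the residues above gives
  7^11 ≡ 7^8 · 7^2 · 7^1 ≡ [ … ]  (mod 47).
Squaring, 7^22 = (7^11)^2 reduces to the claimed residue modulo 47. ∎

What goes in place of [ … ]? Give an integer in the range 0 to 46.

36

Multiply the listed residues: 16 · 2 · 7 = 32 → 224.
Reducing modulo 47: 224 = 4·47 + 36, so 7^11 ≡ 36.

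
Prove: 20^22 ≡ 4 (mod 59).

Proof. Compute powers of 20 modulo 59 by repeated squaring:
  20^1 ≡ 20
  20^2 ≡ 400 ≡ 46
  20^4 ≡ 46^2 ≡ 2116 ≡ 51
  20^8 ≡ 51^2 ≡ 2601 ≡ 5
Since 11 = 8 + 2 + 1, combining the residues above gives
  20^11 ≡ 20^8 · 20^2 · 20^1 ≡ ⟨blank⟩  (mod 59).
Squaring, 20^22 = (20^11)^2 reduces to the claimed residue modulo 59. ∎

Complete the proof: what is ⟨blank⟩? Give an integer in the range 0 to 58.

Multiply the listed residues: 5 · 46 · 20 = 230 → 4600.
Reducing modulo 59: 4600 = 77·59 + 57, so 20^11 ≡ 57.

57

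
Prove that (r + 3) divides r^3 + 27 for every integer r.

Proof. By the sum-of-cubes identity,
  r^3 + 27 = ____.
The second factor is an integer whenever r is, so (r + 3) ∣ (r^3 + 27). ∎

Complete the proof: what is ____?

Polynomial division of r^3 + 27 by r + 3 leaves remainder 0 and quotient r^2 - 3r + 9.
Hence r^3 + 27 = (r + 3)(r^2 - 3r + 9).

(r + 3)(r^2 - 3r + 9)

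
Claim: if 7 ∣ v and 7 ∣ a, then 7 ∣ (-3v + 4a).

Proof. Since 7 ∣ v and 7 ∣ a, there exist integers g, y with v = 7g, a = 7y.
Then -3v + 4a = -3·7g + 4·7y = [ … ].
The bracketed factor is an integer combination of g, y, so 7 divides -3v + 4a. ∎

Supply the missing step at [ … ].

7(-3g + 4y)

Pull the common 7 out of every term: -3·7g + 4·7y = 7(-3g + 4y).
-3g + 4y is an integer, which exhibits the divisibility.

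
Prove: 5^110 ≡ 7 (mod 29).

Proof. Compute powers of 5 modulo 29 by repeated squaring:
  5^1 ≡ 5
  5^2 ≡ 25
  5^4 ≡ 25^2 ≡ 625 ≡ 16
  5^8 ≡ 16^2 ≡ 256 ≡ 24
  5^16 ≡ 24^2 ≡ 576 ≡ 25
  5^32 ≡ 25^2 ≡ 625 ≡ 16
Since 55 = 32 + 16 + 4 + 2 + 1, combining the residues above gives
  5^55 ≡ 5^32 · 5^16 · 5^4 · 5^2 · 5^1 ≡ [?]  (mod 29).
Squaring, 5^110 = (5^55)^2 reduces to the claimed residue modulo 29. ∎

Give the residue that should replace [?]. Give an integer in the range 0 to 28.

6

5^32 · 5^16 · 5^4 · 5^2 · 5^1 ≡ 16 · 25 · 16 · 25 · 5 = 800000.
800000 mod 29 = 6, so 5^55 ≡ 6 (mod 29).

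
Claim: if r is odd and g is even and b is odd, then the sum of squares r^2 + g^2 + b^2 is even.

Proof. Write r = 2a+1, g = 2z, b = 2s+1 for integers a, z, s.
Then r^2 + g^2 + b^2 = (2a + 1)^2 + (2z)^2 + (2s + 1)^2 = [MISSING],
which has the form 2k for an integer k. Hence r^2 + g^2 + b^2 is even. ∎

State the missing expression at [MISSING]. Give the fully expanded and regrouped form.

(2a + 1)^2 + (2z)^2 + (2s + 1)^2 = 4a^2 + 4a + 4s^2 + 4s + 4z^2 + 2
= 2(2a^2 + 2a + 2s^2 + 2s + 2z^2 + 1).
Since 2a^2 + 2a + 2s^2 + 2s + 2z^2 + 1 is an integer, the sum of squares is of the form 2k for an integer k.

2(2a^2 + 2a + 2s^2 + 2s + 2z^2 + 1)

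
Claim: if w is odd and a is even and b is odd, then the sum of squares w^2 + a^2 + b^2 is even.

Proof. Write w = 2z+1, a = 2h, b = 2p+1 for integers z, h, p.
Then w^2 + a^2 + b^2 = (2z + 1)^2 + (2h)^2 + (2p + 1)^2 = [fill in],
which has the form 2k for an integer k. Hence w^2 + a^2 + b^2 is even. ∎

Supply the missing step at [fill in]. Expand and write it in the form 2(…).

2(2h^2 + 2p^2 + 2p + 2z^2 + 2z + 1)

(2z + 1)^2 + (2h)^2 + (2p + 1)^2 = 4h^2 + 4p^2 + 4p + 4z^2 + 4z + 2
= 2(2h^2 + 2p^2 + 2p + 2z^2 + 2z + 1).
Since 2h^2 + 2p^2 + 2p + 2z^2 + 2z + 1 is an integer, the sum of squares is of the form 2k for an integer k.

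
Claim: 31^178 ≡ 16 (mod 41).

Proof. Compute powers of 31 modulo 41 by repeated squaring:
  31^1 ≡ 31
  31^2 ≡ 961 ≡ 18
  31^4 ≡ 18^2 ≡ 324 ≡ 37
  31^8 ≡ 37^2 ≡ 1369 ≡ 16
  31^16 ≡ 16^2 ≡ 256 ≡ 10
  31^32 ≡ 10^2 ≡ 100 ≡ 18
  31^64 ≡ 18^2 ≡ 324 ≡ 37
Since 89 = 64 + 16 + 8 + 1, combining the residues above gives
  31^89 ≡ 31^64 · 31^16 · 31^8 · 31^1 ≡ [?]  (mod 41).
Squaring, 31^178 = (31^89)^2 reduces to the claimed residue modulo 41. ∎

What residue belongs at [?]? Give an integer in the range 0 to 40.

4

Multiply the listed residues: 37 · 10 · 16 · 31 = 370 → 5920 → 183520.
Reducing modulo 41: 183520 = 4476·41 + 4, so 31^89 ≡ 4.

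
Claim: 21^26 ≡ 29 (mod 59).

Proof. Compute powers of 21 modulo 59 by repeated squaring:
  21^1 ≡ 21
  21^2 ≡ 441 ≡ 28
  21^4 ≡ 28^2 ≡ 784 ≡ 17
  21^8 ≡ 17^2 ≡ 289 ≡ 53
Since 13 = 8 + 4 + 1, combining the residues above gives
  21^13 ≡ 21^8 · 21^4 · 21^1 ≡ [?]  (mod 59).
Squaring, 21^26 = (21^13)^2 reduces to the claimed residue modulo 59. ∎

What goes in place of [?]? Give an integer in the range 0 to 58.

21^8 · 21^4 · 21^1 ≡ 53 · 17 · 21 = 18921.
18921 mod 59 = 41, so 21^13 ≡ 41 (mod 59).

41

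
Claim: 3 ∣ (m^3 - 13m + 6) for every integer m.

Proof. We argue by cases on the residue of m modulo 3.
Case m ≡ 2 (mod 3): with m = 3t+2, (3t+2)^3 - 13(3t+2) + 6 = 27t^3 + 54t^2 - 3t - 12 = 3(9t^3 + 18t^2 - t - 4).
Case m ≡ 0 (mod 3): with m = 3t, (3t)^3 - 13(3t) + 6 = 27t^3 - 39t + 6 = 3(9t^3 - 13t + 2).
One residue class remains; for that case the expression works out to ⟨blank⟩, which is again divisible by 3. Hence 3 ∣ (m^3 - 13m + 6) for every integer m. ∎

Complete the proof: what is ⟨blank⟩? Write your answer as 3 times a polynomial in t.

3(9t^3 + 9t^2 - 10t - 2)

The residues treated are {2, 0}, so the missing case is m ≡ 1 (mod 3); write m = 3t+1.
Then (3t+1)^3 - 13(3t+1) + 6 = 27t^3 + 27t^2 - 30t - 6 = 3(9t^3 + 9t^2 - 10t - 2).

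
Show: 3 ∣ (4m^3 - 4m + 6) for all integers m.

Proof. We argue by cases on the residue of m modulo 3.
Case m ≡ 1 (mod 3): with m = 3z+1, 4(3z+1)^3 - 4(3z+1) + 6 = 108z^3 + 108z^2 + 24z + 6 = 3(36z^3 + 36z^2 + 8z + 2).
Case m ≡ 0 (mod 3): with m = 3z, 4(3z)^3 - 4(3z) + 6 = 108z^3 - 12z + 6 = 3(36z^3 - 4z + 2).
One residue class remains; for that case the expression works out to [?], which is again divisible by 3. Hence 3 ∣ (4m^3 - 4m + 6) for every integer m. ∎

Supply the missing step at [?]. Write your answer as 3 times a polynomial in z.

3(36z^3 + 72z^2 + 44z + 10)

Only m ≡ 2 (mod 3) is unaccounted for. Put m = 3z+2:
4(3z+2)^3 - 4(3z+2) + 6 expands to 108z^3 + 216z^2 + 132z + 30,
and factoring out 3 leaves 3(36z^3 + 72z^2 + 44z + 10).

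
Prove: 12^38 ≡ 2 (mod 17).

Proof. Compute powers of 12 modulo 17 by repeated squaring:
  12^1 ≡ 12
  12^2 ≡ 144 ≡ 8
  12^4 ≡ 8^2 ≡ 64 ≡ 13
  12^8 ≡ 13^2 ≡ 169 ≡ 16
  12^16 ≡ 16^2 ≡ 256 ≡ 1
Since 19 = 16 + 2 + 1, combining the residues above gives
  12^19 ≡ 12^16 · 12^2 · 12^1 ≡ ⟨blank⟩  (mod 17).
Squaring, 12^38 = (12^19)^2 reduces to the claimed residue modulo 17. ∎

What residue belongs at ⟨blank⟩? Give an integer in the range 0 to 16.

11

12^16 · 12^2 · 12^1 ≡ 1 · 8 · 12 = 96.
96 mod 17 = 11, so 12^19 ≡ 11 (mod 17).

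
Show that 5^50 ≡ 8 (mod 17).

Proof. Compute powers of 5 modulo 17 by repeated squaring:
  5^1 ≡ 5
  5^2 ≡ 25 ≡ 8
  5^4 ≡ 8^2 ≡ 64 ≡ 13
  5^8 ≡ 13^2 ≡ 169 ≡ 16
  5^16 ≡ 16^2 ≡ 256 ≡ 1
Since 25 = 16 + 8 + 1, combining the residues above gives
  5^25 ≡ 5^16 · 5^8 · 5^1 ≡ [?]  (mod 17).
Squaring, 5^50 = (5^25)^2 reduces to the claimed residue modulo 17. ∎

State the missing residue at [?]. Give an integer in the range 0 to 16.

12

5^16 · 5^8 · 5^1 ≡ 1 · 16 · 5 = 80.
80 mod 17 = 12, so 5^25 ≡ 12 (mod 17).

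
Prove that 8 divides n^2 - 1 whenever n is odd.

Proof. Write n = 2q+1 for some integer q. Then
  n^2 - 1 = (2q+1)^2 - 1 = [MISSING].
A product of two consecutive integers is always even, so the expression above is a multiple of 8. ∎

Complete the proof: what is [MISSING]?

4q(q + 1)

(2q+1)^2 - 1 = 4q^2 + 4q + 1 - 1 = 4q^2 + 4q = 4q(q+1).
Since q and q+1 are consecutive, q(q+1) is even, and 4·(even) is a multiple of 8.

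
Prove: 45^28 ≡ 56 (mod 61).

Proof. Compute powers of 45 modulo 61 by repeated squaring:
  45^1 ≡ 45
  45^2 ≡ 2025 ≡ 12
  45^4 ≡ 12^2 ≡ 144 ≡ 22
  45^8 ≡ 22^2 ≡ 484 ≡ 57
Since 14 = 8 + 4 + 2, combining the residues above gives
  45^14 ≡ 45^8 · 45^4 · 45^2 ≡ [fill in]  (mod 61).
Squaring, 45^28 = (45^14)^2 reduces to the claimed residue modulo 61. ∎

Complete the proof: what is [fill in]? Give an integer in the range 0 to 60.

45^8 · 45^4 · 45^2 ≡ 57 · 22 · 12 = 15048.
15048 mod 61 = 42, so 45^14 ≡ 42 (mod 61).

42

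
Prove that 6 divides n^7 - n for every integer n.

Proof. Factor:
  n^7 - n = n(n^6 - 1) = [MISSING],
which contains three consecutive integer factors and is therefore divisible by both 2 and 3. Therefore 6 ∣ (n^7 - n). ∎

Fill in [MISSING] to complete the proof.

n^6 - 1 = (n^2 - 1)(n^4 + n^2 + 1), and n^2 - 1 = (n-1)(n+1).
So n(n^6 - 1) = (n - 1)n(n + 1)(n^4 + n^2 + 1).

(n - 1)n(n + 1)(n^4 + n^2 + 1)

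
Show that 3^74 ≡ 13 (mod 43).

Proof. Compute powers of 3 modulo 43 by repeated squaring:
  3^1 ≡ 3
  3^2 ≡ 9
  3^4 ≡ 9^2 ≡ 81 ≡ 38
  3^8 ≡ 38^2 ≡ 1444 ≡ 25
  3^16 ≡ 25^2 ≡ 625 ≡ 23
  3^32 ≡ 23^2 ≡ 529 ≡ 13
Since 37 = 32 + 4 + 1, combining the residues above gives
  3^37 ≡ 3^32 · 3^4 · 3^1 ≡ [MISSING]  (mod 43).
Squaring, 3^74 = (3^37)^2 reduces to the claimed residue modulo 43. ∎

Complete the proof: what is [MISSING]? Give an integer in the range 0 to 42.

3^32 · 3^4 · 3^1 ≡ 13 · 38 · 3 = 1482.
1482 mod 43 = 20, so 3^37 ≡ 20 (mod 43).

20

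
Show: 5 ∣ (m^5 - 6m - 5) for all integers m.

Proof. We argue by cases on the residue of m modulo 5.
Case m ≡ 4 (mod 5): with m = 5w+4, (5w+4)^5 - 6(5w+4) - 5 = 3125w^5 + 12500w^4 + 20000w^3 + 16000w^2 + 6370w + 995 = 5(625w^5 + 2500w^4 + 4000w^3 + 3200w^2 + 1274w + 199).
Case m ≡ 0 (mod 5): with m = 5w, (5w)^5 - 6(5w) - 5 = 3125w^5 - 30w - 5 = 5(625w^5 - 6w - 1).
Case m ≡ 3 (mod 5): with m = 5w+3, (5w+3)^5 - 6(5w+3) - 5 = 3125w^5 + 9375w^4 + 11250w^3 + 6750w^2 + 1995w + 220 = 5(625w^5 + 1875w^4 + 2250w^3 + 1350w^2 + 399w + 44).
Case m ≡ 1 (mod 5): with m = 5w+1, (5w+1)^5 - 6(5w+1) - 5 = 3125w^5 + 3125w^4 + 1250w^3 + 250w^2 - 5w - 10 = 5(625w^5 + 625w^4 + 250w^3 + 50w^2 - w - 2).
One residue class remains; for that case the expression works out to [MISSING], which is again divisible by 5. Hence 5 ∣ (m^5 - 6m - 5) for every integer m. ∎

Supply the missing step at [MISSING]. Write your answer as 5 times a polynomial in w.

The residues treated are {4, 0, 3, 1}, so the missing case is m ≡ 2 (mod 5); write m = 5w+2.
Then (5w+2)^5 - 6(5w+2) - 5 = 3125w^5 + 6250w^4 + 5000w^3 + 2000w^2 + 370w + 15 = 5(625w^5 + 1250w^4 + 1000w^3 + 400w^2 + 74w + 3).

5(625w^5 + 1250w^4 + 1000w^3 + 400w^2 + 74w + 3)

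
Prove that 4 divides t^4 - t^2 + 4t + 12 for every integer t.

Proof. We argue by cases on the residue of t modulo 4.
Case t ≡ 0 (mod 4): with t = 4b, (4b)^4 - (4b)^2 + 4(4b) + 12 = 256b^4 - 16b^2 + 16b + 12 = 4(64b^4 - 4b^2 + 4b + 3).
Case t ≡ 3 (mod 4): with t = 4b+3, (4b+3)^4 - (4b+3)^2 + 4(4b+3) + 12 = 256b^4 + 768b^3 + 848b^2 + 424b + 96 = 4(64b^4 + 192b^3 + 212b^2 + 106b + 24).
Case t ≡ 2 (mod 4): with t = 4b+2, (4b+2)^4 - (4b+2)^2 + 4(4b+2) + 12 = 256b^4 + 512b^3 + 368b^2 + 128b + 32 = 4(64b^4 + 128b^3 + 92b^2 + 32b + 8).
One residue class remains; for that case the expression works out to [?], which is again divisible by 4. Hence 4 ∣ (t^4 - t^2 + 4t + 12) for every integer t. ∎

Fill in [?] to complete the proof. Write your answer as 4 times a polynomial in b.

4(64b^4 + 64b^3 + 20b^2 + 6b + 4)

The residues treated are {0, 3, 2}, so the missing case is t ≡ 1 (mod 4); write t = 4b+1.
Then (4b+1)^4 - (4b+1)^2 + 4(4b+1) + 12 = 256b^4 + 256b^3 + 80b^2 + 24b + 16 = 4(64b^4 + 64b^3 + 20b^2 + 6b + 4).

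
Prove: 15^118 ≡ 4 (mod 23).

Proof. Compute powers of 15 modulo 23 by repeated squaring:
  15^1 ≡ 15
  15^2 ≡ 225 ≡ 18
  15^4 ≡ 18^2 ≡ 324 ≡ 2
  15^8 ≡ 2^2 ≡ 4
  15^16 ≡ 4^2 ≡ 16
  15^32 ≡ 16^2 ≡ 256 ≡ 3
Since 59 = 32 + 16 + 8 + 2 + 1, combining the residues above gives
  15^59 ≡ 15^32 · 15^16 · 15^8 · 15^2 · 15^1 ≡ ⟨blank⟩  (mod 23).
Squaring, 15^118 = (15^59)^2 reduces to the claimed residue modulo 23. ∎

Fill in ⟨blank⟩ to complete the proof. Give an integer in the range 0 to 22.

21

Multiply the listed residues: 3 · 16 · 4 · 18 · 15 = 48 → 192 → 3456 → 51840.
Reducing modulo 23: 51840 = 2253·23 + 21, so 15^59 ≡ 21.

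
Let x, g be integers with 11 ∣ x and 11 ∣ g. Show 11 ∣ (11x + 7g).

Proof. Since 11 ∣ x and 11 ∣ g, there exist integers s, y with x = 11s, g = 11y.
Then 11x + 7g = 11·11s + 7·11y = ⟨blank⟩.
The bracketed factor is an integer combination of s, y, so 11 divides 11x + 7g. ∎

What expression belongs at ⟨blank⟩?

Each term has a factor of 11: 11·11s + 7·11y = 11·(11s + 7y).
Since 11s + 7y is an integer, 11 ∣ (11x + 7g).

11(11s + 7y)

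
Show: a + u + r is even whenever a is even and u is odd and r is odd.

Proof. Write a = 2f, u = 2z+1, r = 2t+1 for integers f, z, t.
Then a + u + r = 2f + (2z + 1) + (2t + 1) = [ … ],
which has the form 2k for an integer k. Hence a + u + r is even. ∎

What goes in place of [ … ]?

2(f + t + z + 1)

Expanding: 2f + (2z + 1) + (2t + 1) = 2f + 2t + 2z + 2.
Every term is even; pulling out the factor of 2 gives 2(f + t + z + 1).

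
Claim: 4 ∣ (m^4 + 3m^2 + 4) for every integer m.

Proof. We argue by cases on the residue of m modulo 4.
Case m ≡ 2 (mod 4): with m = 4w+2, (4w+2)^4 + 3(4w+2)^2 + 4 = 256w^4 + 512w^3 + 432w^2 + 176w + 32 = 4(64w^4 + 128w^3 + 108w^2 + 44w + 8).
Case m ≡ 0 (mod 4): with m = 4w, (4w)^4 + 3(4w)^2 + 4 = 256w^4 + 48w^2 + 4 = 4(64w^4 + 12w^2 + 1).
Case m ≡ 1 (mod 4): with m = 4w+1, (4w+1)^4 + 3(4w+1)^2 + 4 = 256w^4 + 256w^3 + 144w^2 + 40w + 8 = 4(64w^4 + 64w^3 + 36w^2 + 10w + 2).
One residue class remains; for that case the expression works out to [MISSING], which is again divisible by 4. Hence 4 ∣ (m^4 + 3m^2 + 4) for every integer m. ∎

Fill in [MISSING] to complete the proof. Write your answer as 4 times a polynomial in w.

Only m ≡ 3 (mod 4) is unaccounted for. Put m = 4w+3:
(4w+3)^4 + 3(4w+3)^2 + 4 expands to 256w^4 + 768w^3 + 912w^2 + 504w + 112,
and factoring out 4 leaves 4(64w^4 + 192w^3 + 228w^2 + 126w + 28).

4(64w^4 + 192w^3 + 228w^2 + 126w + 28)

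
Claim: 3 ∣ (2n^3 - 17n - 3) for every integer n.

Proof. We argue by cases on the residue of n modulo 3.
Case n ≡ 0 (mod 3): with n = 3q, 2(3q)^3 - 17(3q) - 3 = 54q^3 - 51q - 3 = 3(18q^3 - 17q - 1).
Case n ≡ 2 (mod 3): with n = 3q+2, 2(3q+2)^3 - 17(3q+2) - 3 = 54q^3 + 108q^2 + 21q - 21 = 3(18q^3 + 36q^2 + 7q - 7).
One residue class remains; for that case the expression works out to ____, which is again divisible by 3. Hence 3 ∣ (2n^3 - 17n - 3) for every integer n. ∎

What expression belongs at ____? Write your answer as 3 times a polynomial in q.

3(18q^3 + 18q^2 - 11q - 6)

The residues treated are {0, 2}, so the missing case is n ≡ 1 (mod 3); write n = 3q+1.
Then 2(3q+1)^3 - 17(3q+1) - 3 = 54q^3 + 54q^2 - 33q - 18 = 3(18q^3 + 18q^2 - 11q - 6).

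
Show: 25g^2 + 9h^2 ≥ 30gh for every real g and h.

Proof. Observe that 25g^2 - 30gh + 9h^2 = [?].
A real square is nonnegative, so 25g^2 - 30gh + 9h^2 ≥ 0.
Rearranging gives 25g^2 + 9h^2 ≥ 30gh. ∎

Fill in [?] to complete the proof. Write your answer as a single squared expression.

The leading and trailing coefficients are 5^2 and 3^2, and 30 = 2·5·3, so the trinomial is (5g - 3h)^2.
Hence 25g^2 - 30gh + 9h^2 ≥ 0.

(5g - 3h)^2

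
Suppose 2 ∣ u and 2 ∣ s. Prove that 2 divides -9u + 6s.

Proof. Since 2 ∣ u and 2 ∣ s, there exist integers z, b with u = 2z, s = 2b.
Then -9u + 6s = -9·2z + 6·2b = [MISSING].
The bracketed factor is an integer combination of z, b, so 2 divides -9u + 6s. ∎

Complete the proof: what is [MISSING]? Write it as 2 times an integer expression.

2(6b - 9z)

Each term has a factor of 2: -9·2z + 6·2b = 2·(6b - 9z).
Since 6b - 9z is an integer, 2 ∣ (-9u + 6s).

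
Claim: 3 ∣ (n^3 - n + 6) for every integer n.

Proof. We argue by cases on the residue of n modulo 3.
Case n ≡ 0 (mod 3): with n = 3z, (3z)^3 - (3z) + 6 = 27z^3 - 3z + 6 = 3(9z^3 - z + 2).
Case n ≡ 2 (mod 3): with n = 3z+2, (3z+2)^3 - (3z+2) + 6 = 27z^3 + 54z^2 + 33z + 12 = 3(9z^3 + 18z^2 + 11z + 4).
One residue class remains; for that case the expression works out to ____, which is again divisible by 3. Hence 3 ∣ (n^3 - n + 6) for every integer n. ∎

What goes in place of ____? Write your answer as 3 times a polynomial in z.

The residues treated are {0, 2}, so the missing case is n ≡ 1 (mod 3); write n = 3z+1.
Then (3z+1)^3 - (3z+1) + 6 = 27z^3 + 27z^2 + 6z + 6 = 3(9z^3 + 9z^2 + 2z + 2).

3(9z^3 + 9z^2 + 2z + 2)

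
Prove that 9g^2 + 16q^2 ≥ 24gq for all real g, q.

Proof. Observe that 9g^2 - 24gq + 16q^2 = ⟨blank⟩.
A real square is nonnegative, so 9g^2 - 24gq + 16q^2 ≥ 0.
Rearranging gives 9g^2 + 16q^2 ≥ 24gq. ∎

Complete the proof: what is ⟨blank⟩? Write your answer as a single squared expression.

(3g - 4q)^2

9g^2 - 24gq + 16q^2 is a perfect-square trinomial: the outer terms are (3g)^2 and (4q)^2, and the cross term is -2·3g·4q.
So 9g^2 - 24gq + 16q^2 = (3g - 4q)^2 ≥ 0.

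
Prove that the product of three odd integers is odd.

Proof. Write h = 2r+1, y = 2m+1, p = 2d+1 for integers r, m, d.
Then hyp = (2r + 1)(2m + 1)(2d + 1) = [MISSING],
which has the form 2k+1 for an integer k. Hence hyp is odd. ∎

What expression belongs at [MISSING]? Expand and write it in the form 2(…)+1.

Expanding: (2r + 1)(2m + 1)(2d + 1) = 8dmr + 4dm + 4dr + 2d + 4mr + 2m + 2r + 1.
Every term except the constant is even, so this is 2(4dmr + 2dm + 2dr + d + 2mr + m + r) + 1,
and 4dmr + 2dm + 2dr + d + 2mr + m + r ∈ ℤ gives the required form.

2(4dmr + 2dm + 2dr + d + 2mr + m + r) + 1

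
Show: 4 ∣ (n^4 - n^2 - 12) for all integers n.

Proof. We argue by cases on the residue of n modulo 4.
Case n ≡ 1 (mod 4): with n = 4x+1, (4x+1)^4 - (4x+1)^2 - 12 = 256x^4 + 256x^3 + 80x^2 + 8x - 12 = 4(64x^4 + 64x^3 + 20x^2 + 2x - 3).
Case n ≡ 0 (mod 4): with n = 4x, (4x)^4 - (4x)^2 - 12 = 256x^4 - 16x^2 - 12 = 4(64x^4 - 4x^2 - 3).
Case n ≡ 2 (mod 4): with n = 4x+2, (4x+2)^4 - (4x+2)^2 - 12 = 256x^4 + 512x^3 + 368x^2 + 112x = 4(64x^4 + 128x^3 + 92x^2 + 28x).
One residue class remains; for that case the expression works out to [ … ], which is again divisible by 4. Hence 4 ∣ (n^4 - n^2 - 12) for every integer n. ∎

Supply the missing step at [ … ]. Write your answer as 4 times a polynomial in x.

4(64x^4 + 192x^3 + 212x^2 + 102x + 15)

The residues treated are {1, 0, 2}, so the missing case is n ≡ 3 (mod 4); write n = 4x+3.
Then (4x+3)^4 - (4x+3)^2 - 12 = 256x^4 + 768x^3 + 848x^2 + 408x + 60 = 4(64x^4 + 192x^3 + 212x^2 + 102x + 15).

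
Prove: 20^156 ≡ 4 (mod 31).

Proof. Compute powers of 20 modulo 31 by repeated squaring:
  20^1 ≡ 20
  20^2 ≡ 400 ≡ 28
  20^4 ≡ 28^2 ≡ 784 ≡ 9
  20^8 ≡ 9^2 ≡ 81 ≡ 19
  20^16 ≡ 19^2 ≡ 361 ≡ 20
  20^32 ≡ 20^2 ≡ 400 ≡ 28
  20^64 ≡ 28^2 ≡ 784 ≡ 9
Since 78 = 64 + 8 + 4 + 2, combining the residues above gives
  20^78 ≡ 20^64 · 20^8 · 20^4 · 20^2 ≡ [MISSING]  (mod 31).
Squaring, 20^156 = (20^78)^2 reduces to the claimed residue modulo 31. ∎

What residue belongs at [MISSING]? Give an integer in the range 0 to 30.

Multiply the listed residues: 9 · 19 · 9 · 28 = 171 → 1539 → 43092.
Reducing modulo 31: 43092 = 1390·31 + 2, so 20^78 ≡ 2.

2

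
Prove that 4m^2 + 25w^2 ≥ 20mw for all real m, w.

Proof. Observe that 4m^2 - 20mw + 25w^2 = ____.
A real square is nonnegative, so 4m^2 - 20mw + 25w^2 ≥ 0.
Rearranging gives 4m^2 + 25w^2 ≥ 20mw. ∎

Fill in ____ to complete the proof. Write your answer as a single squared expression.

The leading and trailing coefficients are 2^2 and 5^2, and 20 = 2·2·5, so the trinomial is (2m - 5w)^2.
Hence 4m^2 - 20mw + 25w^2 ≥ 0.

(2m - 5w)^2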